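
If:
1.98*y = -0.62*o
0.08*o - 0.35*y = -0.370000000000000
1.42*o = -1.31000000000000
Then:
No Solution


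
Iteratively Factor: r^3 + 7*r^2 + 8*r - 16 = (r - 1)*(r^2 + 8*r + 16) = (r - 1)*(r + 4)*(r + 4)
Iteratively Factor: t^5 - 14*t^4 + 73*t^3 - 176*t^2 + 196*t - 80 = (t - 1)*(t^4 - 13*t^3 + 60*t^2 - 116*t + 80) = (t - 2)*(t - 1)*(t^3 - 11*t^2 + 38*t - 40) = (t - 4)*(t - 2)*(t - 1)*(t^2 - 7*t + 10) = (t - 5)*(t - 4)*(t - 2)*(t - 1)*(t - 2)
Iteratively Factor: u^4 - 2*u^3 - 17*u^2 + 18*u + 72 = (u + 2)*(u^3 - 4*u^2 - 9*u + 36) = (u - 3)*(u + 2)*(u^2 - u - 12) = (u - 4)*(u - 3)*(u + 2)*(u + 3)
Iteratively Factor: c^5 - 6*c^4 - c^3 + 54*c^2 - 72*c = (c - 3)*(c^4 - 3*c^3 - 10*c^2 + 24*c) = c*(c - 3)*(c^3 - 3*c^2 - 10*c + 24) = c*(c - 3)*(c - 2)*(c^2 - c - 12) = c*(c - 3)*(c - 2)*(c + 3)*(c - 4)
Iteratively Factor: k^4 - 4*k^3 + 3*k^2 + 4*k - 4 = (k - 2)*(k^3 - 2*k^2 - k + 2) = (k - 2)*(k - 1)*(k^2 - k - 2) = (k - 2)^2*(k - 1)*(k + 1)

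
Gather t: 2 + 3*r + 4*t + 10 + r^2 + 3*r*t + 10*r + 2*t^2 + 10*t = r^2 + 13*r + 2*t^2 + t*(3*r + 14) + 12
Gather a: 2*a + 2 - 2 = 2*a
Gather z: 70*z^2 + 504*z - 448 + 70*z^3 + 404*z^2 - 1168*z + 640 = 70*z^3 + 474*z^2 - 664*z + 192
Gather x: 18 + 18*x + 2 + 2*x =20*x + 20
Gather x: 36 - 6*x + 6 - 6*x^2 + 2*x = -6*x^2 - 4*x + 42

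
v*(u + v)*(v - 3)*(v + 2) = u*v^3 - u*v^2 - 6*u*v + v^4 - v^3 - 6*v^2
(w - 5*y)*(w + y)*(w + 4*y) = w^3 - 21*w*y^2 - 20*y^3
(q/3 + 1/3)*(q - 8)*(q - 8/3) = q^3/3 - 29*q^2/9 + 32*q/9 + 64/9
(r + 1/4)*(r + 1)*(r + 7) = r^3 + 33*r^2/4 + 9*r + 7/4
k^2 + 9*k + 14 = (k + 2)*(k + 7)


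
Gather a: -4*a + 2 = 2 - 4*a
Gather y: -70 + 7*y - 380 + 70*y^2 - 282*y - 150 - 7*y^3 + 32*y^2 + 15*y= -7*y^3 + 102*y^2 - 260*y - 600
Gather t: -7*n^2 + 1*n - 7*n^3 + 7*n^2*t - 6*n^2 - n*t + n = -7*n^3 - 13*n^2 + 2*n + t*(7*n^2 - n)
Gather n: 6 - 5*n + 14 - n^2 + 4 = -n^2 - 5*n + 24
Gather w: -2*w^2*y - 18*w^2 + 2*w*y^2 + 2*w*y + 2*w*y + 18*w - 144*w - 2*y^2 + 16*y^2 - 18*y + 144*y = w^2*(-2*y - 18) + w*(2*y^2 + 4*y - 126) + 14*y^2 + 126*y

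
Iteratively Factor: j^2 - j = (j)*(j - 1)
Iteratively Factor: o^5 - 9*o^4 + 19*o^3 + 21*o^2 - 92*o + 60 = (o - 1)*(o^4 - 8*o^3 + 11*o^2 + 32*o - 60) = (o - 1)*(o + 2)*(o^3 - 10*o^2 + 31*o - 30) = (o - 5)*(o - 1)*(o + 2)*(o^2 - 5*o + 6) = (o - 5)*(o - 2)*(o - 1)*(o + 2)*(o - 3)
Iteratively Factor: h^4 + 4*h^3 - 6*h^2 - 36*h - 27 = (h + 1)*(h^3 + 3*h^2 - 9*h - 27) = (h + 1)*(h + 3)*(h^2 - 9) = (h - 3)*(h + 1)*(h + 3)*(h + 3)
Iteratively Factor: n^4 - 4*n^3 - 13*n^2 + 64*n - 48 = (n + 4)*(n^3 - 8*n^2 + 19*n - 12) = (n - 3)*(n + 4)*(n^2 - 5*n + 4) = (n - 3)*(n - 1)*(n + 4)*(n - 4)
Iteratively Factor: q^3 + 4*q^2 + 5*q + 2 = (q + 1)*(q^2 + 3*q + 2) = (q + 1)*(q + 2)*(q + 1)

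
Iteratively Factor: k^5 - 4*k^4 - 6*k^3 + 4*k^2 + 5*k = (k + 1)*(k^4 - 5*k^3 - k^2 + 5*k) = (k + 1)^2*(k^3 - 6*k^2 + 5*k) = (k - 1)*(k + 1)^2*(k^2 - 5*k) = (k - 5)*(k - 1)*(k + 1)^2*(k)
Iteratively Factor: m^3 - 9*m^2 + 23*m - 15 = (m - 1)*(m^2 - 8*m + 15) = (m - 3)*(m - 1)*(m - 5)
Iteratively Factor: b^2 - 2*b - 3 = (b - 3)*(b + 1)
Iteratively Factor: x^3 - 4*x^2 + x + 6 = (x - 3)*(x^2 - x - 2) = (x - 3)*(x + 1)*(x - 2)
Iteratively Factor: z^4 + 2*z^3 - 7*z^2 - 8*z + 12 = (z - 1)*(z^3 + 3*z^2 - 4*z - 12) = (z - 1)*(z + 3)*(z^2 - 4) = (z - 2)*(z - 1)*(z + 3)*(z + 2)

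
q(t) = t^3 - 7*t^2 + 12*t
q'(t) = 3*t^2 - 14*t + 12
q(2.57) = 1.58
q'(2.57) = -4.17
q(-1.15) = -24.58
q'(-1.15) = 32.07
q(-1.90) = -54.93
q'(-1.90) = 49.43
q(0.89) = 5.84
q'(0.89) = 1.92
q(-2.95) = -121.99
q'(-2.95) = 79.41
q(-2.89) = -117.28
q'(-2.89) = 77.52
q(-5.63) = -467.89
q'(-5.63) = 185.91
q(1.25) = 6.02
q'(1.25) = -0.81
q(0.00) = 0.00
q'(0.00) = 12.00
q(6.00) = 36.00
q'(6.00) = 36.00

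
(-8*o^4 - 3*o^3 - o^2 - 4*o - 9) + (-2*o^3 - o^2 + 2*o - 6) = -8*o^4 - 5*o^3 - 2*o^2 - 2*o - 15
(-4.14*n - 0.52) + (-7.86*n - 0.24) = -12.0*n - 0.76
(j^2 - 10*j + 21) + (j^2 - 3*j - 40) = 2*j^2 - 13*j - 19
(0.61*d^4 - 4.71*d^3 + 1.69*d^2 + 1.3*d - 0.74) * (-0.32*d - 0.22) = -0.1952*d^5 + 1.373*d^4 + 0.4954*d^3 - 0.7878*d^2 - 0.0492*d + 0.1628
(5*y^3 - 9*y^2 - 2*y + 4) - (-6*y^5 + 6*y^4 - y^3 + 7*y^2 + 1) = 6*y^5 - 6*y^4 + 6*y^3 - 16*y^2 - 2*y + 3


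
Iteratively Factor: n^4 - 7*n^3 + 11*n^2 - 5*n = (n - 1)*(n^3 - 6*n^2 + 5*n) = (n - 5)*(n - 1)*(n^2 - n) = (n - 5)*(n - 1)^2*(n)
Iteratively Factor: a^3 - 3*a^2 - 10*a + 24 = (a - 2)*(a^2 - a - 12) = (a - 2)*(a + 3)*(a - 4)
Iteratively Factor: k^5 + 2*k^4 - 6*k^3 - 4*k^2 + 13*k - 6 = (k + 2)*(k^4 - 6*k^2 + 8*k - 3) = (k - 1)*(k + 2)*(k^3 + k^2 - 5*k + 3) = (k - 1)^2*(k + 2)*(k^2 + 2*k - 3) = (k - 1)^2*(k + 2)*(k + 3)*(k - 1)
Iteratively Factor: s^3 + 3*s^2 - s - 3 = (s - 1)*(s^2 + 4*s + 3) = (s - 1)*(s + 3)*(s + 1)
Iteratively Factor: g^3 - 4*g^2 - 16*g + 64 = (g - 4)*(g^2 - 16) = (g - 4)^2*(g + 4)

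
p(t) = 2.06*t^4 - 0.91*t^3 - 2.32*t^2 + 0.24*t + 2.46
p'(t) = 8.24*t^3 - 2.73*t^2 - 4.64*t + 0.24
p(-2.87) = 143.94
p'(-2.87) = -203.72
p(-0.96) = 2.65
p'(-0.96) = -5.11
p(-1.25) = 5.34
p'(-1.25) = -14.32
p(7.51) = 6040.77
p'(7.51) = 3301.59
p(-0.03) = 2.45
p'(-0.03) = 0.38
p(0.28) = 2.34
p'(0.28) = -1.09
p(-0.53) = 1.98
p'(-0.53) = 0.71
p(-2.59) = 94.78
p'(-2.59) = -149.22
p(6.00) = 2393.58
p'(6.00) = 1653.96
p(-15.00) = 106835.61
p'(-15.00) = -28354.41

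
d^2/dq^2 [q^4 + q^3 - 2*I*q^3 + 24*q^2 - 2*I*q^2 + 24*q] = 12*q^2 + q*(6 - 12*I) + 48 - 4*I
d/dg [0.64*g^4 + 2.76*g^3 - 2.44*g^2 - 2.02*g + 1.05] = 2.56*g^3 + 8.28*g^2 - 4.88*g - 2.02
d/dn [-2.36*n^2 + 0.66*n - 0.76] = 0.66 - 4.72*n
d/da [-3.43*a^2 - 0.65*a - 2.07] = -6.86*a - 0.65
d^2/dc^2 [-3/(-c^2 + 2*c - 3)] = 6*(-c^2 + 2*c + 4*(c - 1)^2 - 3)/(c^2 - 2*c + 3)^3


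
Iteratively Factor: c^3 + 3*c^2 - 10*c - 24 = (c + 4)*(c^2 - c - 6) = (c - 3)*(c + 4)*(c + 2)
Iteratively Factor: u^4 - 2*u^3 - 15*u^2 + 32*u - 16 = (u - 1)*(u^3 - u^2 - 16*u + 16) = (u - 1)^2*(u^2 - 16) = (u - 1)^2*(u + 4)*(u - 4)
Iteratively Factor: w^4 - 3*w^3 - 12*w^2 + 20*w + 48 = (w + 2)*(w^3 - 5*w^2 - 2*w + 24) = (w + 2)^2*(w^2 - 7*w + 12) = (w - 3)*(w + 2)^2*(w - 4)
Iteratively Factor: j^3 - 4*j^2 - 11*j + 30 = (j - 2)*(j^2 - 2*j - 15) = (j - 2)*(j + 3)*(j - 5)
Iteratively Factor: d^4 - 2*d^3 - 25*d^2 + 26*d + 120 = (d - 3)*(d^3 + d^2 - 22*d - 40) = (d - 3)*(d + 4)*(d^2 - 3*d - 10) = (d - 5)*(d - 3)*(d + 4)*(d + 2)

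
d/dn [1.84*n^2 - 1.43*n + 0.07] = 3.68*n - 1.43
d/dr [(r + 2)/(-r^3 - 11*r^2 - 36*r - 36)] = (2*r + 9)/(r^4 + 18*r^3 + 117*r^2 + 324*r + 324)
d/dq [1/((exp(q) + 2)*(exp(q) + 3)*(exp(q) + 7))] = (-(exp(q) + 2)*(exp(q) + 3) - (exp(q) + 2)*(exp(q) + 7) - (exp(q) + 3)*(exp(q) + 7))*exp(q)/((exp(q) + 2)^2*(exp(q) + 3)^2*(exp(q) + 7)^2)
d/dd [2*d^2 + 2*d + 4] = 4*d + 2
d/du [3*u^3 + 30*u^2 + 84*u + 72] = 9*u^2 + 60*u + 84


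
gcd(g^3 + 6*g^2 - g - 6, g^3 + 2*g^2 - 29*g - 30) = g^2 + 7*g + 6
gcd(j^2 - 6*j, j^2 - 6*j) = j^2 - 6*j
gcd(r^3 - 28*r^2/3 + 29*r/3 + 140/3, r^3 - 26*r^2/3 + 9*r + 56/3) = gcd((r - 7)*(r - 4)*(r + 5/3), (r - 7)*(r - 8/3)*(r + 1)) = r - 7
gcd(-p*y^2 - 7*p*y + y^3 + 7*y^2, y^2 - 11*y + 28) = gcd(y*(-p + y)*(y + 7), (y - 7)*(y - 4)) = 1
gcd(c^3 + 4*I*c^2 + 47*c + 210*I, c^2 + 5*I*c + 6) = c + 6*I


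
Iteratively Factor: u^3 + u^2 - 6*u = (u + 3)*(u^2 - 2*u) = u*(u + 3)*(u - 2)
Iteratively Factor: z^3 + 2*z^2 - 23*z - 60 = (z + 3)*(z^2 - z - 20) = (z - 5)*(z + 3)*(z + 4)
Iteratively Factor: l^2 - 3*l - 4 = (l + 1)*(l - 4)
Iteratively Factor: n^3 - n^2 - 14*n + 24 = (n - 2)*(n^2 + n - 12) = (n - 2)*(n + 4)*(n - 3)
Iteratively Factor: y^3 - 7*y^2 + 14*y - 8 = (y - 2)*(y^2 - 5*y + 4) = (y - 4)*(y - 2)*(y - 1)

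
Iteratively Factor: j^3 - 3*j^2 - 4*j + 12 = (j - 3)*(j^2 - 4) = (j - 3)*(j - 2)*(j + 2)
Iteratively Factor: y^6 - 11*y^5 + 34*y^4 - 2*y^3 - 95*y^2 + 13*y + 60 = (y + 1)*(y^5 - 12*y^4 + 46*y^3 - 48*y^2 - 47*y + 60) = (y - 5)*(y + 1)*(y^4 - 7*y^3 + 11*y^2 + 7*y - 12) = (y - 5)*(y - 3)*(y + 1)*(y^3 - 4*y^2 - y + 4) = (y - 5)*(y - 4)*(y - 3)*(y + 1)*(y^2 - 1) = (y - 5)*(y - 4)*(y - 3)*(y + 1)^2*(y - 1)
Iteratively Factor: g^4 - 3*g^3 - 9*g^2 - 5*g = (g + 1)*(g^3 - 4*g^2 - 5*g) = (g - 5)*(g + 1)*(g^2 + g) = g*(g - 5)*(g + 1)*(g + 1)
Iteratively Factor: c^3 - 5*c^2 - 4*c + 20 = (c - 2)*(c^2 - 3*c - 10) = (c - 5)*(c - 2)*(c + 2)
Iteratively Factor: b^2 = (b)*(b)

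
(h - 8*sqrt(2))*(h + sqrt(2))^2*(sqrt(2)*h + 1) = sqrt(2)*h^4 - 11*h^3 - 36*sqrt(2)*h^2 - 62*h - 16*sqrt(2)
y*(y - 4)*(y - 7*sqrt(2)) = y^3 - 7*sqrt(2)*y^2 - 4*y^2 + 28*sqrt(2)*y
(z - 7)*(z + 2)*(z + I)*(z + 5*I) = z^4 - 5*z^3 + 6*I*z^3 - 19*z^2 - 30*I*z^2 + 25*z - 84*I*z + 70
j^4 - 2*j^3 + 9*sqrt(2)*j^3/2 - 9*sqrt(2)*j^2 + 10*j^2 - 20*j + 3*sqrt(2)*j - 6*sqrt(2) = (j - 2)*(j + sqrt(2)/2)*(j + sqrt(2))*(j + 3*sqrt(2))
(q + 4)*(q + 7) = q^2 + 11*q + 28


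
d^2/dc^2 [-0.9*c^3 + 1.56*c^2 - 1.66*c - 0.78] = 3.12 - 5.4*c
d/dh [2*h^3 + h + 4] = 6*h^2 + 1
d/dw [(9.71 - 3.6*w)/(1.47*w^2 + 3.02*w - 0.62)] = (5.292*w^2 - 28.5474*w - 27.0922)/(2.1609*w^4 + 8.8788*w^3 + 7.2976*w^2 - 3.7448*w + 0.3844)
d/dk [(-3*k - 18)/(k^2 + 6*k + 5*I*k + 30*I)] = 3/(k^2 + 10*I*k - 25)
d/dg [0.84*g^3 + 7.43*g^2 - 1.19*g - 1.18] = 2.52*g^2 + 14.86*g - 1.19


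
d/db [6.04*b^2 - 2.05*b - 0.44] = 12.08*b - 2.05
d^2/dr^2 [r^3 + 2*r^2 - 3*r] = 6*r + 4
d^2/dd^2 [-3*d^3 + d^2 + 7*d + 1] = 2 - 18*d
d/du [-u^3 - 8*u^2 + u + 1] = -3*u^2 - 16*u + 1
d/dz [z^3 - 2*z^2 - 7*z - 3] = 3*z^2 - 4*z - 7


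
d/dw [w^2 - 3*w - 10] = 2*w - 3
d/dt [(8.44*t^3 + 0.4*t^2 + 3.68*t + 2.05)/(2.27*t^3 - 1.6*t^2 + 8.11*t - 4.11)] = (-14.412*t^4 + 120.1896*t^3 - 108.8937*t^2 + 3.272*t - 31.7503)/(5.1529*t^6 - 7.264*t^5 + 39.3794*t^4 - 44.6114*t^3 + 78.9241*t^2 - 66.6642*t + 16.8921)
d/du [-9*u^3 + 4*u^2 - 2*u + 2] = -27*u^2 + 8*u - 2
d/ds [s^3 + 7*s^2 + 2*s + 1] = 3*s^2 + 14*s + 2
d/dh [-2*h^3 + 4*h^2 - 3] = 2*h*(4 - 3*h)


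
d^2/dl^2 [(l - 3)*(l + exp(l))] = l*exp(l) - exp(l) + 2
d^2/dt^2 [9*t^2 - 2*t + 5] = 18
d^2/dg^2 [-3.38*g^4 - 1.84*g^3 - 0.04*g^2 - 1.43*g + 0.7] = -40.56*g^2 - 11.04*g - 0.08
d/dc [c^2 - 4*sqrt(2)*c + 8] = 2*c - 4*sqrt(2)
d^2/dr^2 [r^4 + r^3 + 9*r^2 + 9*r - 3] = 12*r^2 + 6*r + 18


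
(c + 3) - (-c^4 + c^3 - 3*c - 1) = c^4 - c^3 + 4*c + 4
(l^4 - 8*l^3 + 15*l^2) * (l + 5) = l^5 - 3*l^4 - 25*l^3 + 75*l^2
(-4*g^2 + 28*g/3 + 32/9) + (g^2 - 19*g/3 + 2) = -3*g^2 + 3*g + 50/9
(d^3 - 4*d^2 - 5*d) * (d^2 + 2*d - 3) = d^5 - 2*d^4 - 16*d^3 + 2*d^2 + 15*d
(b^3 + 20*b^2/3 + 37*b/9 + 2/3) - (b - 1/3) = b^3 + 20*b^2/3 + 28*b/9 + 1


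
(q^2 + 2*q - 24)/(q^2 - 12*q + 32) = (q + 6)/(q - 8)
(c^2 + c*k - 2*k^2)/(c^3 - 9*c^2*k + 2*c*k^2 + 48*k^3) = (c - k)/(c^2 - 11*c*k + 24*k^2)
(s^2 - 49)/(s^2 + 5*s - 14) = (s - 7)/(s - 2)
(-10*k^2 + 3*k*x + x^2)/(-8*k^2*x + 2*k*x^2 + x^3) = (5*k + x)/(x*(4*k + x))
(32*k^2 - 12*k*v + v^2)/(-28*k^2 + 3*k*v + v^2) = (-8*k + v)/(7*k + v)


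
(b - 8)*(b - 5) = b^2 - 13*b + 40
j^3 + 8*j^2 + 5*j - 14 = (j - 1)*(j + 2)*(j + 7)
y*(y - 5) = y^2 - 5*y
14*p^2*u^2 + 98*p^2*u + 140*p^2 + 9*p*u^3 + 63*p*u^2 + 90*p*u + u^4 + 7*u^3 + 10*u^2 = (2*p + u)*(7*p + u)*(u + 2)*(u + 5)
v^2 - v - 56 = (v - 8)*(v + 7)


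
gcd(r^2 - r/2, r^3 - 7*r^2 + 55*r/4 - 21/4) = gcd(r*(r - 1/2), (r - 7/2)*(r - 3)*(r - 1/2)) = r - 1/2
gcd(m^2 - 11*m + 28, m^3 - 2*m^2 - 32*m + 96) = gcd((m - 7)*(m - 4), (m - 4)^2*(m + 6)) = m - 4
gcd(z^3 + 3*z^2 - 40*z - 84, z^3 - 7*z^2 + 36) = z^2 - 4*z - 12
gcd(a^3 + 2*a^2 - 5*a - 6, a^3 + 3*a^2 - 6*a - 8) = a^2 - a - 2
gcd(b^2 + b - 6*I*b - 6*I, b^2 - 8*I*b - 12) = b - 6*I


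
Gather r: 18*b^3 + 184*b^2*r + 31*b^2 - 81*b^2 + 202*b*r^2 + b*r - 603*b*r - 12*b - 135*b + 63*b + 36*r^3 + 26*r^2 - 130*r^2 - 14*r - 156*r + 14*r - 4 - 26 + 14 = 18*b^3 - 50*b^2 - 84*b + 36*r^3 + r^2*(202*b - 104) + r*(184*b^2 - 602*b - 156) - 16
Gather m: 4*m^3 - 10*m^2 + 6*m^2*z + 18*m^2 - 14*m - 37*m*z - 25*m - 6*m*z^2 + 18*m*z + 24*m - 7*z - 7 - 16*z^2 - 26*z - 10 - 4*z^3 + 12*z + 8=4*m^3 + m^2*(6*z + 8) + m*(-6*z^2 - 19*z - 15) - 4*z^3 - 16*z^2 - 21*z - 9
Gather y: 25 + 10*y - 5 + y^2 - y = y^2 + 9*y + 20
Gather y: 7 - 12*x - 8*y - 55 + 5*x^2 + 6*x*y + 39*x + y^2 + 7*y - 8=5*x^2 + 27*x + y^2 + y*(6*x - 1) - 56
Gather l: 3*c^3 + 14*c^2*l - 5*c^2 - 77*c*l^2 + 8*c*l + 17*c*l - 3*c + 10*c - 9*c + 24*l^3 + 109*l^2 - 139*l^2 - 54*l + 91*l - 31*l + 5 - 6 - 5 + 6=3*c^3 - 5*c^2 - 2*c + 24*l^3 + l^2*(-77*c - 30) + l*(14*c^2 + 25*c + 6)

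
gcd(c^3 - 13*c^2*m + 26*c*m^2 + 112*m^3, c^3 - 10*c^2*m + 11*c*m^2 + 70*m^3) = c^2 - 5*c*m - 14*m^2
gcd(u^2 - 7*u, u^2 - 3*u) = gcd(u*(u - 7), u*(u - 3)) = u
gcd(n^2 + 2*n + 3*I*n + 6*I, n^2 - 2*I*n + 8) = 1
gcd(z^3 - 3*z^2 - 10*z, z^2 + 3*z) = z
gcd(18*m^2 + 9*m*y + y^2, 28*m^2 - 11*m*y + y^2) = 1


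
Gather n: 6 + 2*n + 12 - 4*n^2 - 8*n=-4*n^2 - 6*n + 18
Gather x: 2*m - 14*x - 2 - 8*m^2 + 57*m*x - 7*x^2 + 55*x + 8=-8*m^2 + 2*m - 7*x^2 + x*(57*m + 41) + 6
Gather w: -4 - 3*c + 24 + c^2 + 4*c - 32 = c^2 + c - 12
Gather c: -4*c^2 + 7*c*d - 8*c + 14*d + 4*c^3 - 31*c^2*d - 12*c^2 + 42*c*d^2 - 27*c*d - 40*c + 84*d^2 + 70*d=4*c^3 + c^2*(-31*d - 16) + c*(42*d^2 - 20*d - 48) + 84*d^2 + 84*d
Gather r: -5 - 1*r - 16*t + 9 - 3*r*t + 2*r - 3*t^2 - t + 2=r*(1 - 3*t) - 3*t^2 - 17*t + 6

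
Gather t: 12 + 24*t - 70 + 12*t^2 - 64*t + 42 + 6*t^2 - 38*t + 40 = 18*t^2 - 78*t + 24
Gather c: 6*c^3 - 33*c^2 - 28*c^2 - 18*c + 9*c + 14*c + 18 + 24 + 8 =6*c^3 - 61*c^2 + 5*c + 50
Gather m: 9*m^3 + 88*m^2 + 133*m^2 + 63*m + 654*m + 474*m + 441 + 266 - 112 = 9*m^3 + 221*m^2 + 1191*m + 595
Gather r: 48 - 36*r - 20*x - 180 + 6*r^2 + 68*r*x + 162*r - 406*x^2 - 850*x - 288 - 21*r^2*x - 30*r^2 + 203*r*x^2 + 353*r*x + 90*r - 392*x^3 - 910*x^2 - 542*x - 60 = r^2*(-21*x - 24) + r*(203*x^2 + 421*x + 216) - 392*x^3 - 1316*x^2 - 1412*x - 480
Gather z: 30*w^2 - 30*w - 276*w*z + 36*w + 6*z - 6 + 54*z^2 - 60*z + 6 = 30*w^2 + 6*w + 54*z^2 + z*(-276*w - 54)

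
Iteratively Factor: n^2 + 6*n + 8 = (n + 4)*(n + 2)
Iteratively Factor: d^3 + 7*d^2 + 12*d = (d)*(d^2 + 7*d + 12) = d*(d + 3)*(d + 4)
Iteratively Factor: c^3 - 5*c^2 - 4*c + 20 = (c + 2)*(c^2 - 7*c + 10) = (c - 5)*(c + 2)*(c - 2)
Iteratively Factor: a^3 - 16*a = (a - 4)*(a^2 + 4*a) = (a - 4)*(a + 4)*(a)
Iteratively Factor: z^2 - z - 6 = (z - 3)*(z + 2)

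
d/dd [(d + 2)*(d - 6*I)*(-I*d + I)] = -3*I*d^2 - 2*d*(6 + I) - 6 + 2*I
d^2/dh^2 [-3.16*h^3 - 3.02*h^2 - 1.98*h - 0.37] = -18.96*h - 6.04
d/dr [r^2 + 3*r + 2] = 2*r + 3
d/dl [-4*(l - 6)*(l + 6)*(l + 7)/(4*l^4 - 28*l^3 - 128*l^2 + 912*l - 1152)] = (l^4 + 2*l^3 - 185*l^2 + 1188*l - 1884)/(l^6 - 26*l^5 + 261*l^4 - 1292*l^3 + 3364*l^2 - 4416*l + 2304)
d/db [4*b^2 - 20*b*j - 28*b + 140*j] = 8*b - 20*j - 28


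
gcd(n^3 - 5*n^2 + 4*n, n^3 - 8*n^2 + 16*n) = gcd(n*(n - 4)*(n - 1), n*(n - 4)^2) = n^2 - 4*n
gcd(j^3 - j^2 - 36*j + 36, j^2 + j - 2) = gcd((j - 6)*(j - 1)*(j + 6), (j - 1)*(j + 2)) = j - 1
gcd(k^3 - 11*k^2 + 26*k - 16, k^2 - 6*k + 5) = k - 1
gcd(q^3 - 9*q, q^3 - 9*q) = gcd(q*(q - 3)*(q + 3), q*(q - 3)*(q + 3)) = q^3 - 9*q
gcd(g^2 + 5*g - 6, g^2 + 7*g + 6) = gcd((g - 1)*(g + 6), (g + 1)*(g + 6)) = g + 6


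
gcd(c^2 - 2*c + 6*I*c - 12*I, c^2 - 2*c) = c - 2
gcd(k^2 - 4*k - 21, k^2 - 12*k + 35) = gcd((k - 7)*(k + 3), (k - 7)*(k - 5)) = k - 7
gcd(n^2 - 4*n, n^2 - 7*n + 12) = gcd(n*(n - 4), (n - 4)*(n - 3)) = n - 4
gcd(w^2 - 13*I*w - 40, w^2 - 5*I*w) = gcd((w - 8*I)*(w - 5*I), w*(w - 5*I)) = w - 5*I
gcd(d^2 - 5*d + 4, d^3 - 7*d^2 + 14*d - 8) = d^2 - 5*d + 4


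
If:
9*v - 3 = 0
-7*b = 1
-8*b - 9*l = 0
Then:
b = -1/7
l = 8/63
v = 1/3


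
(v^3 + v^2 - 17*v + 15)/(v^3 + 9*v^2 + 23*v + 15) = (v^2 - 4*v + 3)/(v^2 + 4*v + 3)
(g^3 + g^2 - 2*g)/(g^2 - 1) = g*(g + 2)/(g + 1)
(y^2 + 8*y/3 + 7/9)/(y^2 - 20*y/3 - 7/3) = (y + 7/3)/(y - 7)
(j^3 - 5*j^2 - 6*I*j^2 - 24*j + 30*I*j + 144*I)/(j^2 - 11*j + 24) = (j^2 + j*(3 - 6*I) - 18*I)/(j - 3)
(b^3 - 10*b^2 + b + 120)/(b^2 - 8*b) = b - 2 - 15/b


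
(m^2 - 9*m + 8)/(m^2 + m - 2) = (m - 8)/(m + 2)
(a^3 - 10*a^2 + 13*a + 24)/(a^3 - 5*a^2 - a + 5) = (a^2 - 11*a + 24)/(a^2 - 6*a + 5)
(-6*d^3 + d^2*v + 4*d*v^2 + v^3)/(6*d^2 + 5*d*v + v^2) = -d + v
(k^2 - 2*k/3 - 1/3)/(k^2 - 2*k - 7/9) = 3*(k - 1)/(3*k - 7)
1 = 1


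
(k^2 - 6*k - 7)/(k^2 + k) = (k - 7)/k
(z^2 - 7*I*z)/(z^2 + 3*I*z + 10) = z*(z - 7*I)/(z^2 + 3*I*z + 10)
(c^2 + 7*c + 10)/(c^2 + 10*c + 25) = (c + 2)/(c + 5)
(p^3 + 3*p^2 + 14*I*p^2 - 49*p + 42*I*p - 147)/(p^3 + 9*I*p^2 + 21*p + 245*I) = (p + 3)/(p - 5*I)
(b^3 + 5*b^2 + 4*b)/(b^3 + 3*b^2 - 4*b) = (b + 1)/(b - 1)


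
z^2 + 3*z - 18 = (z - 3)*(z + 6)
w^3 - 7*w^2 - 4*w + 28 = (w - 7)*(w - 2)*(w + 2)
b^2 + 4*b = b*(b + 4)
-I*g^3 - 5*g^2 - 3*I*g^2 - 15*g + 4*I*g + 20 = (g + 4)*(g - 5*I)*(-I*g + I)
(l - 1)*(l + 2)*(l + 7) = l^3 + 8*l^2 + 5*l - 14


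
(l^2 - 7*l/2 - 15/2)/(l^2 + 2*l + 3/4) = 2*(l - 5)/(2*l + 1)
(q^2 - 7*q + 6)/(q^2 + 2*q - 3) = (q - 6)/(q + 3)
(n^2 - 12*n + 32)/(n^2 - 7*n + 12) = (n - 8)/(n - 3)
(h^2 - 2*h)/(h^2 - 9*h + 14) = h/(h - 7)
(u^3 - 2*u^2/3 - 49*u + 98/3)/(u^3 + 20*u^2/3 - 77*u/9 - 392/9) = 3*(3*u^2 - 23*u + 14)/(9*u^2 - 3*u - 56)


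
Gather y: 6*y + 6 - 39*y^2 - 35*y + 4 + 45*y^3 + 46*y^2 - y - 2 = 45*y^3 + 7*y^2 - 30*y + 8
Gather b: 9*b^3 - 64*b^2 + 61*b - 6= 9*b^3 - 64*b^2 + 61*b - 6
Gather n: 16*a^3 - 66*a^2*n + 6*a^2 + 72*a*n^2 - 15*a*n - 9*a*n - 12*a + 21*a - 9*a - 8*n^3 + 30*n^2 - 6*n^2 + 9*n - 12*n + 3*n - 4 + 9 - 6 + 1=16*a^3 + 6*a^2 - 8*n^3 + n^2*(72*a + 24) + n*(-66*a^2 - 24*a)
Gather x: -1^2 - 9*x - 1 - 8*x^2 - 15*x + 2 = -8*x^2 - 24*x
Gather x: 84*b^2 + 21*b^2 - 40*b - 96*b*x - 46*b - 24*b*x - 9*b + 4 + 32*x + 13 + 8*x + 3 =105*b^2 - 95*b + x*(40 - 120*b) + 20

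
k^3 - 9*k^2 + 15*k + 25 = (k - 5)^2*(k + 1)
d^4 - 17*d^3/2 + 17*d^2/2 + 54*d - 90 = (d - 6)*(d - 3)*(d - 2)*(d + 5/2)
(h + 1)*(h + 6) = h^2 + 7*h + 6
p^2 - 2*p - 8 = (p - 4)*(p + 2)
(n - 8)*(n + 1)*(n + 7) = n^3 - 57*n - 56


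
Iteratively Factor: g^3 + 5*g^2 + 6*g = (g)*(g^2 + 5*g + 6) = g*(g + 2)*(g + 3)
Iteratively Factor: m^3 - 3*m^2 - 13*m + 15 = (m - 1)*(m^2 - 2*m - 15) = (m - 5)*(m - 1)*(m + 3)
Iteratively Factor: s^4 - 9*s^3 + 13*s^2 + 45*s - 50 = (s - 5)*(s^3 - 4*s^2 - 7*s + 10) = (s - 5)*(s - 1)*(s^2 - 3*s - 10) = (s - 5)*(s - 1)*(s + 2)*(s - 5)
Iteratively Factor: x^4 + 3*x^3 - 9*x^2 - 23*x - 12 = (x + 1)*(x^3 + 2*x^2 - 11*x - 12) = (x + 1)*(x + 4)*(x^2 - 2*x - 3) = (x - 3)*(x + 1)*(x + 4)*(x + 1)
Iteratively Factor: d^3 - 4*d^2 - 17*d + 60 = (d - 5)*(d^2 + d - 12) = (d - 5)*(d - 3)*(d + 4)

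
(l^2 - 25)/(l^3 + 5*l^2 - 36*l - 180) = (l - 5)/(l^2 - 36)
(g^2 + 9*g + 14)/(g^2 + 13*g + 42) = (g + 2)/(g + 6)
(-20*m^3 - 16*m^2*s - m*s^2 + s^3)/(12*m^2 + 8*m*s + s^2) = (-10*m^2 - 3*m*s + s^2)/(6*m + s)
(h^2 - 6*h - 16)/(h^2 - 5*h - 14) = (h - 8)/(h - 7)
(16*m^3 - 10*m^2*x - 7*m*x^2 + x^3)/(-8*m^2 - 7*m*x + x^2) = (-2*m^2 + m*x + x^2)/(m + x)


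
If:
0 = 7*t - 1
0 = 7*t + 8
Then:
No Solution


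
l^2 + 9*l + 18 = (l + 3)*(l + 6)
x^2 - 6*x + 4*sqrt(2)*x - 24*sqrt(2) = (x - 6)*(x + 4*sqrt(2))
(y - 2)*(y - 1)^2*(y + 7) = y^4 + 3*y^3 - 23*y^2 + 33*y - 14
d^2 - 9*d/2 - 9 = (d - 6)*(d + 3/2)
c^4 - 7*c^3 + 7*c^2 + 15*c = c*(c - 5)*(c - 3)*(c + 1)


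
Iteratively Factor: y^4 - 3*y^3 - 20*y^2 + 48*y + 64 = (y - 4)*(y^3 + y^2 - 16*y - 16) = (y - 4)*(y + 1)*(y^2 - 16) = (y - 4)^2*(y + 1)*(y + 4)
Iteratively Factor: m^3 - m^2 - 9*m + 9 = (m - 3)*(m^2 + 2*m - 3) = (m - 3)*(m - 1)*(m + 3)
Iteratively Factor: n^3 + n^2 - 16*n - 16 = (n + 1)*(n^2 - 16) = (n - 4)*(n + 1)*(n + 4)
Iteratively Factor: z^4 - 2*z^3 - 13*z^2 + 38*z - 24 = (z + 4)*(z^3 - 6*z^2 + 11*z - 6) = (z - 1)*(z + 4)*(z^2 - 5*z + 6) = (z - 2)*(z - 1)*(z + 4)*(z - 3)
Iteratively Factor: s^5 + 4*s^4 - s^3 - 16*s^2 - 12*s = (s + 2)*(s^4 + 2*s^3 - 5*s^2 - 6*s) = (s + 1)*(s + 2)*(s^3 + s^2 - 6*s) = s*(s + 1)*(s + 2)*(s^2 + s - 6) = s*(s - 2)*(s + 1)*(s + 2)*(s + 3)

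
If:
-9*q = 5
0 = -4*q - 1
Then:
No Solution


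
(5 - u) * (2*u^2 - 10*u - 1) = -2*u^3 + 20*u^2 - 49*u - 5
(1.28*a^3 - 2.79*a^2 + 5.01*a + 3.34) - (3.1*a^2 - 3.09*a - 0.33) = 1.28*a^3 - 5.89*a^2 + 8.1*a + 3.67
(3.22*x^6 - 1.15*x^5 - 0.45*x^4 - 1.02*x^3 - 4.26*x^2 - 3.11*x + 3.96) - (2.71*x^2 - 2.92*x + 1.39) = 3.22*x^6 - 1.15*x^5 - 0.45*x^4 - 1.02*x^3 - 6.97*x^2 - 0.19*x + 2.57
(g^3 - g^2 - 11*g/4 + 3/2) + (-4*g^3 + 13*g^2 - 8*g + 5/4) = -3*g^3 + 12*g^2 - 43*g/4 + 11/4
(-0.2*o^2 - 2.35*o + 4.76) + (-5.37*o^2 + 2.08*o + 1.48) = -5.57*o^2 - 0.27*o + 6.24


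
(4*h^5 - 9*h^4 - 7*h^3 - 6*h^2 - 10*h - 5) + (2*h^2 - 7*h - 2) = 4*h^5 - 9*h^4 - 7*h^3 - 4*h^2 - 17*h - 7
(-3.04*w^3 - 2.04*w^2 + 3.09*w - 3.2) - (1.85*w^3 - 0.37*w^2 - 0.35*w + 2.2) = -4.89*w^3 - 1.67*w^2 + 3.44*w - 5.4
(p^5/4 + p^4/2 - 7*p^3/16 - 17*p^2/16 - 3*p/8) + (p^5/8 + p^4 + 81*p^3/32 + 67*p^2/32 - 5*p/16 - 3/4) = 3*p^5/8 + 3*p^4/2 + 67*p^3/32 + 33*p^2/32 - 11*p/16 - 3/4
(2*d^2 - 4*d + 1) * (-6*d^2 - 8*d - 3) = -12*d^4 + 8*d^3 + 20*d^2 + 4*d - 3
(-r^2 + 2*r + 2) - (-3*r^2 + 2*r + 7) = 2*r^2 - 5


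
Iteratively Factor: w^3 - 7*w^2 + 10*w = (w)*(w^2 - 7*w + 10) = w*(w - 5)*(w - 2)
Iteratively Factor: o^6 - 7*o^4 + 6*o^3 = (o - 1)*(o^5 + o^4 - 6*o^3) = o*(o - 1)*(o^4 + o^3 - 6*o^2) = o^2*(o - 1)*(o^3 + o^2 - 6*o) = o^2*(o - 1)*(o + 3)*(o^2 - 2*o) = o^2*(o - 2)*(o - 1)*(o + 3)*(o)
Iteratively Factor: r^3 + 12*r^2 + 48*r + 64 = (r + 4)*(r^2 + 8*r + 16) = (r + 4)^2*(r + 4)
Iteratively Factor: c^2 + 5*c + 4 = (c + 4)*(c + 1)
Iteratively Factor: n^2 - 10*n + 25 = (n - 5)*(n - 5)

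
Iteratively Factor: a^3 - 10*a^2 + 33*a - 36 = (a - 3)*(a^2 - 7*a + 12) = (a - 3)^2*(a - 4)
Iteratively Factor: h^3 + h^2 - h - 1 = (h - 1)*(h^2 + 2*h + 1) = (h - 1)*(h + 1)*(h + 1)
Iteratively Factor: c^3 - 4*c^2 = (c - 4)*(c^2) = c*(c - 4)*(c)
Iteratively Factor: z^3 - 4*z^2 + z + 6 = (z - 2)*(z^2 - 2*z - 3) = (z - 3)*(z - 2)*(z + 1)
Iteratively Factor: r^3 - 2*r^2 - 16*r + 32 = (r - 2)*(r^2 - 16) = (r - 2)*(r + 4)*(r - 4)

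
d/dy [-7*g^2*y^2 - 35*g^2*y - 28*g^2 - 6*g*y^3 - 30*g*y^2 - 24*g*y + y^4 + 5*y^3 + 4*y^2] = -14*g^2*y - 35*g^2 - 18*g*y^2 - 60*g*y - 24*g + 4*y^3 + 15*y^2 + 8*y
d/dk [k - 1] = 1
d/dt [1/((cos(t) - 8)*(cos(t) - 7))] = (2*cos(t) - 15)*sin(t)/((cos(t) - 8)^2*(cos(t) - 7)^2)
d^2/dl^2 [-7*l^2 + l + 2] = -14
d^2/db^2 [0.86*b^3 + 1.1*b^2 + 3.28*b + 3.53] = 5.16*b + 2.2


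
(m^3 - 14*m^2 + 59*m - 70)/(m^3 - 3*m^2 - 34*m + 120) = (m^2 - 9*m + 14)/(m^2 + 2*m - 24)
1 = 1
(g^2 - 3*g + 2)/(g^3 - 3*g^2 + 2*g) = 1/g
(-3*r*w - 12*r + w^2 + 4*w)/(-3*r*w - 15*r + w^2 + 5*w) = (w + 4)/(w + 5)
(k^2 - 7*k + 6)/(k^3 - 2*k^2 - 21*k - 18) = (k - 1)/(k^2 + 4*k + 3)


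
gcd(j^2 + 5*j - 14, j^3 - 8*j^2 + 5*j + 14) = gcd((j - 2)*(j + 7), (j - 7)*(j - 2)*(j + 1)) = j - 2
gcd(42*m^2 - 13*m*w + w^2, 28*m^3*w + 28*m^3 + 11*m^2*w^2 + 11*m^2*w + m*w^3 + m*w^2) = 1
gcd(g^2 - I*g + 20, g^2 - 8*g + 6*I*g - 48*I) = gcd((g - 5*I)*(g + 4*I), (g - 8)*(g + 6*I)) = 1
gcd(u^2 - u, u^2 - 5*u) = u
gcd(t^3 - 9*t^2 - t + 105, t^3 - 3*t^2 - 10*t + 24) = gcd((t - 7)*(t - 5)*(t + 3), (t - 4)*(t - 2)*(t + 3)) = t + 3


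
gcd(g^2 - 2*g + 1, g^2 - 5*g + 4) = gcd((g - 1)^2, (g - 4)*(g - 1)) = g - 1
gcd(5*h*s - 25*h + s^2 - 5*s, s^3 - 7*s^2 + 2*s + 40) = s - 5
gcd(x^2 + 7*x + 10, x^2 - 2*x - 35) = x + 5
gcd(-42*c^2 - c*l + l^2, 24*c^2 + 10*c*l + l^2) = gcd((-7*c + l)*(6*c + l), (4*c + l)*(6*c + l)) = 6*c + l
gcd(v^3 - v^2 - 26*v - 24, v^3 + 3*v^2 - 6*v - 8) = v^2 + 5*v + 4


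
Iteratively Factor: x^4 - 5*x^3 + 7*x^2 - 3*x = (x - 1)*(x^3 - 4*x^2 + 3*x) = (x - 3)*(x - 1)*(x^2 - x) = x*(x - 3)*(x - 1)*(x - 1)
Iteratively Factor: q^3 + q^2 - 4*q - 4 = (q + 2)*(q^2 - q - 2) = (q + 1)*(q + 2)*(q - 2)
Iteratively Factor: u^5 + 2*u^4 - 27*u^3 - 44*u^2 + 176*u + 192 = (u + 4)*(u^4 - 2*u^3 - 19*u^2 + 32*u + 48) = (u - 3)*(u + 4)*(u^3 + u^2 - 16*u - 16) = (u - 3)*(u + 4)^2*(u^2 - 3*u - 4) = (u - 3)*(u + 1)*(u + 4)^2*(u - 4)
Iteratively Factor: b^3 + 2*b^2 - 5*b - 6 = (b + 3)*(b^2 - b - 2) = (b + 1)*(b + 3)*(b - 2)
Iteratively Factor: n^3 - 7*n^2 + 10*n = (n)*(n^2 - 7*n + 10) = n*(n - 2)*(n - 5)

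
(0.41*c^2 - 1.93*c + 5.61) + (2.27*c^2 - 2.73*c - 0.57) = 2.68*c^2 - 4.66*c + 5.04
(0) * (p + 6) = 0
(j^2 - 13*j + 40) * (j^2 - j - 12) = j^4 - 14*j^3 + 41*j^2 + 116*j - 480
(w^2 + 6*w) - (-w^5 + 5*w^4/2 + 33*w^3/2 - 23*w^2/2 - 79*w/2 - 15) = w^5 - 5*w^4/2 - 33*w^3/2 + 25*w^2/2 + 91*w/2 + 15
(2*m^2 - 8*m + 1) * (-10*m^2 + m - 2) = -20*m^4 + 82*m^3 - 22*m^2 + 17*m - 2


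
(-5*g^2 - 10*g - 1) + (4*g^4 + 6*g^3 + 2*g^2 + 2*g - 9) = 4*g^4 + 6*g^3 - 3*g^2 - 8*g - 10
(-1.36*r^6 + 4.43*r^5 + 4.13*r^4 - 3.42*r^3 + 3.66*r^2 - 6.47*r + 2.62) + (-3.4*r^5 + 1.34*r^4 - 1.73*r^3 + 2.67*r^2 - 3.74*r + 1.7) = -1.36*r^6 + 1.03*r^5 + 5.47*r^4 - 5.15*r^3 + 6.33*r^2 - 10.21*r + 4.32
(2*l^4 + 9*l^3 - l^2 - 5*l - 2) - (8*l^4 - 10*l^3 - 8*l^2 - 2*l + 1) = -6*l^4 + 19*l^3 + 7*l^2 - 3*l - 3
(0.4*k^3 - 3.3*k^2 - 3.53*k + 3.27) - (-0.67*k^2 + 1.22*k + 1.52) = 0.4*k^3 - 2.63*k^2 - 4.75*k + 1.75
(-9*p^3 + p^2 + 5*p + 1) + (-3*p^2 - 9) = -9*p^3 - 2*p^2 + 5*p - 8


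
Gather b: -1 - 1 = -2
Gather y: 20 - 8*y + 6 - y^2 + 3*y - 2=-y^2 - 5*y + 24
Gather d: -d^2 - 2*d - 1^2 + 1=-d^2 - 2*d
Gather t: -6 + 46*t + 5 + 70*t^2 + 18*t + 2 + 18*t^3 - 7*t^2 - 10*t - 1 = 18*t^3 + 63*t^2 + 54*t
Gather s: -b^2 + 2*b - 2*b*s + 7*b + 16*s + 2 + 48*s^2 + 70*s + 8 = -b^2 + 9*b + 48*s^2 + s*(86 - 2*b) + 10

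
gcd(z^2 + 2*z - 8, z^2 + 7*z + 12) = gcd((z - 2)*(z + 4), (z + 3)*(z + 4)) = z + 4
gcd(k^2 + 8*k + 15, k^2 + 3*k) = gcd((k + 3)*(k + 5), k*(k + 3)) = k + 3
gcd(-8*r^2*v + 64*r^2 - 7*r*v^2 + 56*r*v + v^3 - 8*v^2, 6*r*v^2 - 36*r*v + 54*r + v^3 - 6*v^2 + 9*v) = 1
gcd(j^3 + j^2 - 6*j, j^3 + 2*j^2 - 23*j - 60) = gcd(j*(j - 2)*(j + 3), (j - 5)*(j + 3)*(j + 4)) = j + 3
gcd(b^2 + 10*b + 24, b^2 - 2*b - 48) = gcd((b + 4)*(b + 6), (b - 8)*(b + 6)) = b + 6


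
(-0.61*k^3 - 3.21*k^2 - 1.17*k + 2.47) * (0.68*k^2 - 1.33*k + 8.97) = -0.4148*k^5 - 1.3715*k^4 - 1.998*k^3 - 25.558*k^2 - 13.78*k + 22.1559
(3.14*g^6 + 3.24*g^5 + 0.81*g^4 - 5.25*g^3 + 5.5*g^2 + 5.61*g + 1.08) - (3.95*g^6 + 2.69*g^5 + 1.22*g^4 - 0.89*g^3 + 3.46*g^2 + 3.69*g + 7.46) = -0.81*g^6 + 0.55*g^5 - 0.41*g^4 - 4.36*g^3 + 2.04*g^2 + 1.92*g - 6.38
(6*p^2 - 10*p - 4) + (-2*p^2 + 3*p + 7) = 4*p^2 - 7*p + 3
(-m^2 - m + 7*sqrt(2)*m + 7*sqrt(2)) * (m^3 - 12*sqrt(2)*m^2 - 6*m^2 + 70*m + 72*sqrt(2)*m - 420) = -m^5 + 5*m^4 + 19*sqrt(2)*m^4 - 232*m^3 - 95*sqrt(2)*m^3 + 376*sqrt(2)*m^2 + 1190*m^2 - 2450*sqrt(2)*m + 1428*m - 2940*sqrt(2)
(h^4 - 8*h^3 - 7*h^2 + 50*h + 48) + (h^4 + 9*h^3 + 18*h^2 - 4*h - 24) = 2*h^4 + h^3 + 11*h^2 + 46*h + 24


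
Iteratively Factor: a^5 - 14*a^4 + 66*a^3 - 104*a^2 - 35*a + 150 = (a - 2)*(a^4 - 12*a^3 + 42*a^2 - 20*a - 75) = (a - 5)*(a - 2)*(a^3 - 7*a^2 + 7*a + 15) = (a - 5)^2*(a - 2)*(a^2 - 2*a - 3) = (a - 5)^2*(a - 2)*(a + 1)*(a - 3)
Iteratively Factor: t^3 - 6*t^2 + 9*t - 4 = (t - 4)*(t^2 - 2*t + 1) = (t - 4)*(t - 1)*(t - 1)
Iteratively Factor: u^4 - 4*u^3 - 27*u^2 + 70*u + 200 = (u + 4)*(u^3 - 8*u^2 + 5*u + 50) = (u - 5)*(u + 4)*(u^2 - 3*u - 10) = (u - 5)^2*(u + 4)*(u + 2)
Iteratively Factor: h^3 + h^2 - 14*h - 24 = (h - 4)*(h^2 + 5*h + 6) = (h - 4)*(h + 3)*(h + 2)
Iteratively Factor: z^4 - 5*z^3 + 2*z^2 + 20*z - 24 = (z + 2)*(z^3 - 7*z^2 + 16*z - 12) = (z - 2)*(z + 2)*(z^2 - 5*z + 6) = (z - 3)*(z - 2)*(z + 2)*(z - 2)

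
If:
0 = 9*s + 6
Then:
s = -2/3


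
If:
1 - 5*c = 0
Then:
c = 1/5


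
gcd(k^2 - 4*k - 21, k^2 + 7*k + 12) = k + 3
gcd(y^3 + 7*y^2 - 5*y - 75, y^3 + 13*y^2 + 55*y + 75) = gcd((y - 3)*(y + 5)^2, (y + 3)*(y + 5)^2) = y^2 + 10*y + 25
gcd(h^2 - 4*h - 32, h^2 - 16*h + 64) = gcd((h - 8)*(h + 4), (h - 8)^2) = h - 8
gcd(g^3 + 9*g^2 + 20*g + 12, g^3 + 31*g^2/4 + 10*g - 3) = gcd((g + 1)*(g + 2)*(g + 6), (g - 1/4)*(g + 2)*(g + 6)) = g^2 + 8*g + 12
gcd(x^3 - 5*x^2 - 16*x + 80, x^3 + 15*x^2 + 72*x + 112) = x + 4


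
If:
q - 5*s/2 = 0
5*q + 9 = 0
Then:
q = -9/5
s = -18/25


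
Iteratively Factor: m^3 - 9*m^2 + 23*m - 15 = (m - 3)*(m^2 - 6*m + 5) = (m - 5)*(m - 3)*(m - 1)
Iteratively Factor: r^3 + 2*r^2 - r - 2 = (r + 1)*(r^2 + r - 2) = (r - 1)*(r + 1)*(r + 2)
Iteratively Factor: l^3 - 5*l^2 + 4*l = (l - 4)*(l^2 - l) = l*(l - 4)*(l - 1)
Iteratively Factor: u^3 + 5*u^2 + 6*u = (u)*(u^2 + 5*u + 6) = u*(u + 3)*(u + 2)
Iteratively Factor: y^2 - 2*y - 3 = (y + 1)*(y - 3)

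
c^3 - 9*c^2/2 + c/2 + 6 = (c - 4)*(c - 3/2)*(c + 1)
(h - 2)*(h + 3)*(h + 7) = h^3 + 8*h^2 + h - 42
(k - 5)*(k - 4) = k^2 - 9*k + 20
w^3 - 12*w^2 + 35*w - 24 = (w - 8)*(w - 3)*(w - 1)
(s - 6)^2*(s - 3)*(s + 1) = s^4 - 14*s^3 + 57*s^2 - 36*s - 108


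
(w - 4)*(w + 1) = w^2 - 3*w - 4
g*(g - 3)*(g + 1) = g^3 - 2*g^2 - 3*g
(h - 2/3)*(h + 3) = h^2 + 7*h/3 - 2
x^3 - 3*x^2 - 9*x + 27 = (x - 3)^2*(x + 3)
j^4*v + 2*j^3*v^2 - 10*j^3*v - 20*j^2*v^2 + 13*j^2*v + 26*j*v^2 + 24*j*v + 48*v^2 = (j - 8)*(j - 3)*(j + 2*v)*(j*v + v)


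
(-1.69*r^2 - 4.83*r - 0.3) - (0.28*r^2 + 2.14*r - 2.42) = -1.97*r^2 - 6.97*r + 2.12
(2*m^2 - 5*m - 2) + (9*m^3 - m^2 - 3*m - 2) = 9*m^3 + m^2 - 8*m - 4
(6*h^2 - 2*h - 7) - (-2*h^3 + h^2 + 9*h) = 2*h^3 + 5*h^2 - 11*h - 7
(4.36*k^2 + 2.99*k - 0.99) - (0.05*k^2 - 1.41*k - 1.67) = 4.31*k^2 + 4.4*k + 0.68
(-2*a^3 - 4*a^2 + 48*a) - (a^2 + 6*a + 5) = -2*a^3 - 5*a^2 + 42*a - 5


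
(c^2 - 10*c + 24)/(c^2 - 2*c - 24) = (c - 4)/(c + 4)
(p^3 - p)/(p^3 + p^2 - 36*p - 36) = p*(p - 1)/(p^2 - 36)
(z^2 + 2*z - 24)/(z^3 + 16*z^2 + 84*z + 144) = (z - 4)/(z^2 + 10*z + 24)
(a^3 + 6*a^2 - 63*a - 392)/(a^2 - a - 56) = a + 7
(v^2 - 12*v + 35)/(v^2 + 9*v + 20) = (v^2 - 12*v + 35)/(v^2 + 9*v + 20)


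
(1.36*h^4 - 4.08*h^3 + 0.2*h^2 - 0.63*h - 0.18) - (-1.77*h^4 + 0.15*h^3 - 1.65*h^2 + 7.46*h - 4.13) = 3.13*h^4 - 4.23*h^3 + 1.85*h^2 - 8.09*h + 3.95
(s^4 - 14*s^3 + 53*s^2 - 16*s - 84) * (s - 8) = s^5 - 22*s^4 + 165*s^3 - 440*s^2 + 44*s + 672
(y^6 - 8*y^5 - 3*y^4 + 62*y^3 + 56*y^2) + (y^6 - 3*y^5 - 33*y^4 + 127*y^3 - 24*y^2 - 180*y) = 2*y^6 - 11*y^5 - 36*y^4 + 189*y^3 + 32*y^2 - 180*y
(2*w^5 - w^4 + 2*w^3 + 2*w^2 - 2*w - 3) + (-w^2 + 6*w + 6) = 2*w^5 - w^4 + 2*w^3 + w^2 + 4*w + 3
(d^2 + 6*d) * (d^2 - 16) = d^4 + 6*d^3 - 16*d^2 - 96*d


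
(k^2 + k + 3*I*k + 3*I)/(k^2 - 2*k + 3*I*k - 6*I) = (k + 1)/(k - 2)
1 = 1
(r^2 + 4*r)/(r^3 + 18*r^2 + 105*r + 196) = r/(r^2 + 14*r + 49)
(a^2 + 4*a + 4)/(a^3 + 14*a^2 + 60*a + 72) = (a + 2)/(a^2 + 12*a + 36)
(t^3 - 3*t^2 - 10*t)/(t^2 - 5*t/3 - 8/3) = 3*t*(-t^2 + 3*t + 10)/(-3*t^2 + 5*t + 8)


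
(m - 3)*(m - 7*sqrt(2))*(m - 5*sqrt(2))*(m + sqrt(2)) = m^4 - 11*sqrt(2)*m^3 - 3*m^3 + 46*m^2 + 33*sqrt(2)*m^2 - 138*m + 70*sqrt(2)*m - 210*sqrt(2)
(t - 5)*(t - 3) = t^2 - 8*t + 15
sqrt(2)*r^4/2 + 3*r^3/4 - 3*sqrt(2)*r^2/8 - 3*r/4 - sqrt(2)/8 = (r/2 + 1/2)*(r - 1)*(r + sqrt(2)/2)*(sqrt(2)*r + 1/2)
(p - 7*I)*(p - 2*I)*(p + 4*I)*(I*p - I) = I*p^4 + 5*p^3 - I*p^3 - 5*p^2 + 22*I*p^2 + 56*p - 22*I*p - 56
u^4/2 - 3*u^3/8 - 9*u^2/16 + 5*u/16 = u*(u/2 + 1/2)*(u - 5/4)*(u - 1/2)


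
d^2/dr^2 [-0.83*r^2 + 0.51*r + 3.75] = -1.66000000000000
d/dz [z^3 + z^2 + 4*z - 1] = 3*z^2 + 2*z + 4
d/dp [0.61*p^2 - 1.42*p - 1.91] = 1.22*p - 1.42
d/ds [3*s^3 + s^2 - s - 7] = 9*s^2 + 2*s - 1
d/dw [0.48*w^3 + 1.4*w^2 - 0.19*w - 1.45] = 1.44*w^2 + 2.8*w - 0.19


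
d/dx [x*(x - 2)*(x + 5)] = 3*x^2 + 6*x - 10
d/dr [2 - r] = -1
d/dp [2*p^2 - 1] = 4*p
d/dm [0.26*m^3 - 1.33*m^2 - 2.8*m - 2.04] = 0.78*m^2 - 2.66*m - 2.8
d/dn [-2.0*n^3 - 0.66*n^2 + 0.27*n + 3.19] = -6.0*n^2 - 1.32*n + 0.27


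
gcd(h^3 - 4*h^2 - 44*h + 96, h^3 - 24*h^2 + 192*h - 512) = h - 8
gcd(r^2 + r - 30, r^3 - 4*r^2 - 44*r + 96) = r + 6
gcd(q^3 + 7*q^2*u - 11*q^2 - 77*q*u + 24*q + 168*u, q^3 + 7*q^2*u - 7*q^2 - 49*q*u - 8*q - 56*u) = q^2 + 7*q*u - 8*q - 56*u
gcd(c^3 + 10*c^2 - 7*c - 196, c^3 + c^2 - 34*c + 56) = c^2 + 3*c - 28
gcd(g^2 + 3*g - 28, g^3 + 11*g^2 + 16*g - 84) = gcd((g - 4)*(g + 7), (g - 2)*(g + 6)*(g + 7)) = g + 7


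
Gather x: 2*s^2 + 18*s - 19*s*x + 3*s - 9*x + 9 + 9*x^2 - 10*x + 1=2*s^2 + 21*s + 9*x^2 + x*(-19*s - 19) + 10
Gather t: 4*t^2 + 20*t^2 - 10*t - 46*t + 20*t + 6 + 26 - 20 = 24*t^2 - 36*t + 12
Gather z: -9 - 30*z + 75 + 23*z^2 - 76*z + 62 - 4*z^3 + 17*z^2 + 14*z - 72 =-4*z^3 + 40*z^2 - 92*z + 56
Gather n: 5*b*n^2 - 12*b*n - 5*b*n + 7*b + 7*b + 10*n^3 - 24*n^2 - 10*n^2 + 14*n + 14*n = 14*b + 10*n^3 + n^2*(5*b - 34) + n*(28 - 17*b)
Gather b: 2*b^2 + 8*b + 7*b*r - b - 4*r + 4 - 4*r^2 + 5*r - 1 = 2*b^2 + b*(7*r + 7) - 4*r^2 + r + 3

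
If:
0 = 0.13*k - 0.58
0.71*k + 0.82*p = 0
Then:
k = 4.46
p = -3.86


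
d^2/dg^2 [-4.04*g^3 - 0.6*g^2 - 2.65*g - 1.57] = -24.24*g - 1.2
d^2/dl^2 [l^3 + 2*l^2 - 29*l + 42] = 6*l + 4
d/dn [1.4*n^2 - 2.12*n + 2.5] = 2.8*n - 2.12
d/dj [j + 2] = 1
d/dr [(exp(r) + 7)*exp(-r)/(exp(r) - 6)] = (-exp(2*r) - 14*exp(r) + 42)*exp(-r)/(exp(2*r) - 12*exp(r) + 36)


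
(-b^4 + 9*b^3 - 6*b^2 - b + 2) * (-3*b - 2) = 3*b^5 - 25*b^4 + 15*b^2 - 4*b - 4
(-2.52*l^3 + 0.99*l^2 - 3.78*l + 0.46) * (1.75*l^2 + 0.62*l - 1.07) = -4.41*l^5 + 0.1701*l^4 - 3.3048*l^3 - 2.5979*l^2 + 4.3298*l - 0.4922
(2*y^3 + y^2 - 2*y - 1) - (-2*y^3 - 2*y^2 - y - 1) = 4*y^3 + 3*y^2 - y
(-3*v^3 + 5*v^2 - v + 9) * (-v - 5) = 3*v^4 + 10*v^3 - 24*v^2 - 4*v - 45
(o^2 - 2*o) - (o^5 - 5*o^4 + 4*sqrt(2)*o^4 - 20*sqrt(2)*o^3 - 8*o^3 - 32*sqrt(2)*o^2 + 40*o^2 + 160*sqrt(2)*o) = -o^5 - 4*sqrt(2)*o^4 + 5*o^4 + 8*o^3 + 20*sqrt(2)*o^3 - 39*o^2 + 32*sqrt(2)*o^2 - 160*sqrt(2)*o - 2*o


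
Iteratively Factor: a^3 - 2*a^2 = (a)*(a^2 - 2*a) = a^2*(a - 2)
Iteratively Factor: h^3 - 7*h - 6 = (h + 1)*(h^2 - h - 6) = (h - 3)*(h + 1)*(h + 2)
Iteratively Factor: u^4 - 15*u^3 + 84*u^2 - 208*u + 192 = (u - 3)*(u^3 - 12*u^2 + 48*u - 64) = (u - 4)*(u - 3)*(u^2 - 8*u + 16) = (u - 4)^2*(u - 3)*(u - 4)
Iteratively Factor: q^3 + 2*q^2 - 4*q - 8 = (q + 2)*(q^2 - 4) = (q - 2)*(q + 2)*(q + 2)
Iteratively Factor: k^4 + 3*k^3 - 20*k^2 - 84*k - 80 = (k + 2)*(k^3 + k^2 - 22*k - 40) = (k + 2)*(k + 4)*(k^2 - 3*k - 10) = (k - 5)*(k + 2)*(k + 4)*(k + 2)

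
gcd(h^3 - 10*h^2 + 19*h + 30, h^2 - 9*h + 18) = h - 6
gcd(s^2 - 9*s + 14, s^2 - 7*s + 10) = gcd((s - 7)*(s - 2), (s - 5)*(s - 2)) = s - 2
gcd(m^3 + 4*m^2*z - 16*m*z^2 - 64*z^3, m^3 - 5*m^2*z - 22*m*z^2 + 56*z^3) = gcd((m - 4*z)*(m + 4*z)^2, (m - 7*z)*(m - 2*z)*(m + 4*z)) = m + 4*z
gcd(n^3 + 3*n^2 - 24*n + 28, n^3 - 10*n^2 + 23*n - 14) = n - 2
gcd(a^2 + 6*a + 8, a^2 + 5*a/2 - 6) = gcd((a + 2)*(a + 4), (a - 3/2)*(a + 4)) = a + 4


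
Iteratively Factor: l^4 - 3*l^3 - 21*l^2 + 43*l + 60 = (l + 4)*(l^3 - 7*l^2 + 7*l + 15) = (l - 5)*(l + 4)*(l^2 - 2*l - 3) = (l - 5)*(l - 3)*(l + 4)*(l + 1)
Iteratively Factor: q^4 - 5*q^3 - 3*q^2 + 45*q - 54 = (q - 2)*(q^3 - 3*q^2 - 9*q + 27) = (q - 3)*(q - 2)*(q^2 - 9) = (q - 3)*(q - 2)*(q + 3)*(q - 3)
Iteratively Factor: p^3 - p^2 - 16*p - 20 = (p - 5)*(p^2 + 4*p + 4) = (p - 5)*(p + 2)*(p + 2)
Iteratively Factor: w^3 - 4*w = (w)*(w^2 - 4) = w*(w + 2)*(w - 2)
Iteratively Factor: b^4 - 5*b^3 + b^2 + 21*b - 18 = (b - 1)*(b^3 - 4*b^2 - 3*b + 18) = (b - 3)*(b - 1)*(b^2 - b - 6) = (b - 3)*(b - 1)*(b + 2)*(b - 3)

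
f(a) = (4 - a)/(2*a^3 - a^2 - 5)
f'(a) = (4 - a)*(-6*a^2 + 2*a)/(2*a^3 - a^2 - 5)^2 - 1/(2*a^3 - a^2 - 5)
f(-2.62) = -0.14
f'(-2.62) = -0.11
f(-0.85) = -0.70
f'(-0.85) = -0.46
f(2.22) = 0.15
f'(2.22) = -0.40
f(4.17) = -0.00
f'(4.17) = -0.01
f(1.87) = 0.46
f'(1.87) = -1.97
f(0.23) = -0.75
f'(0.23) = 0.22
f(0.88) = -0.71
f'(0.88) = -0.24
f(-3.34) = -0.08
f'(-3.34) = -0.05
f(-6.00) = -0.02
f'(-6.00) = -0.00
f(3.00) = 0.02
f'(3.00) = -0.06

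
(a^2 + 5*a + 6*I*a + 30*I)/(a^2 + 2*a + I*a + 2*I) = (a^2 + a*(5 + 6*I) + 30*I)/(a^2 + a*(2 + I) + 2*I)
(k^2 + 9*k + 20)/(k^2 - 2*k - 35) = (k + 4)/(k - 7)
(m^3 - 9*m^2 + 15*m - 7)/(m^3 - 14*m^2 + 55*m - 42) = (m - 1)/(m - 6)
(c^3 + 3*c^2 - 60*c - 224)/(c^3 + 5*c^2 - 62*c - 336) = (c + 4)/(c + 6)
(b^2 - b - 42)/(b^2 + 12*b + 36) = (b - 7)/(b + 6)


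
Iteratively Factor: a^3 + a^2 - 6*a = (a - 2)*(a^2 + 3*a) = a*(a - 2)*(a + 3)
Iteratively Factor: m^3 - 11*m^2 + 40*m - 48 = (m - 3)*(m^2 - 8*m + 16) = (m - 4)*(m - 3)*(m - 4)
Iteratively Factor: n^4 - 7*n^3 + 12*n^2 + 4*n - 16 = (n + 1)*(n^3 - 8*n^2 + 20*n - 16) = (n - 2)*(n + 1)*(n^2 - 6*n + 8) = (n - 2)^2*(n + 1)*(n - 4)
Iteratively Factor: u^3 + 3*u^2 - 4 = (u + 2)*(u^2 + u - 2) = (u + 2)^2*(u - 1)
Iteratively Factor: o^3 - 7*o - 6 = (o + 1)*(o^2 - o - 6) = (o - 3)*(o + 1)*(o + 2)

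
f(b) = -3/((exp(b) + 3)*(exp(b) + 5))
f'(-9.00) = 0.00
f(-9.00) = -0.20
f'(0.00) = 0.05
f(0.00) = -0.12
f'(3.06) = 0.01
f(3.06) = -0.00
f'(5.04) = 0.00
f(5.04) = -0.00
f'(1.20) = 0.05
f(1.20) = -0.06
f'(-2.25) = 0.01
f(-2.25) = -0.19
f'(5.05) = 0.00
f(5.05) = -0.00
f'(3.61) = 0.00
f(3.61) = -0.00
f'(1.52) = 0.04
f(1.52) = -0.04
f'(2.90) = 0.01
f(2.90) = -0.01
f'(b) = 3*exp(b)/((exp(b) + 3)*(exp(b) + 5)^2) + 3*exp(b)/((exp(b) + 3)^2*(exp(b) + 5)) = 6*(exp(b) + 4)*exp(b)/((exp(b) + 3)^2*(exp(b) + 5)^2)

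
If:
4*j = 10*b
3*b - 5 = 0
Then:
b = 5/3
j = 25/6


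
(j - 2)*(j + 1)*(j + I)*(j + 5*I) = j^4 - j^3 + 6*I*j^3 - 7*j^2 - 6*I*j^2 + 5*j - 12*I*j + 10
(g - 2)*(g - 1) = g^2 - 3*g + 2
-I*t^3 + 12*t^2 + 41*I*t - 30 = (t + 5*I)*(t + 6*I)*(-I*t + 1)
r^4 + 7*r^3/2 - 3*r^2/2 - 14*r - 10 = (r - 2)*(r + 1)*(r + 2)*(r + 5/2)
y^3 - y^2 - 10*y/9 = y*(y - 5/3)*(y + 2/3)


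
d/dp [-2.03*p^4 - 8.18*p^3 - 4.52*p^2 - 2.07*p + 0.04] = -8.12*p^3 - 24.54*p^2 - 9.04*p - 2.07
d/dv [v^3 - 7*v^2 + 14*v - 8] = 3*v^2 - 14*v + 14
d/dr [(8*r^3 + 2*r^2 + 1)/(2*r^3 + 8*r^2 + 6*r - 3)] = 2*(30*r^4 + 48*r^3 - 33*r^2 - 14*r - 3)/(4*r^6 + 32*r^5 + 88*r^4 + 84*r^3 - 12*r^2 - 36*r + 9)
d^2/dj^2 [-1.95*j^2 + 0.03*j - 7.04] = -3.90000000000000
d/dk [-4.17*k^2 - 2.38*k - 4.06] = -8.34*k - 2.38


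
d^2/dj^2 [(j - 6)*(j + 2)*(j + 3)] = 6*j - 2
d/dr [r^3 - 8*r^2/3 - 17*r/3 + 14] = 3*r^2 - 16*r/3 - 17/3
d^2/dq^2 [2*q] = 0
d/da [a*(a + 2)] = 2*a + 2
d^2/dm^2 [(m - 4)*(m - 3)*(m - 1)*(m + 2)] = 12*m^2 - 36*m + 6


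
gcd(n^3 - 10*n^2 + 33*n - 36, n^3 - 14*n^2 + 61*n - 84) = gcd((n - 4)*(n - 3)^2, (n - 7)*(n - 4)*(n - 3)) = n^2 - 7*n + 12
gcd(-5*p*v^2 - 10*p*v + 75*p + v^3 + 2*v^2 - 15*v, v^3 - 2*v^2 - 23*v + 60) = v^2 + 2*v - 15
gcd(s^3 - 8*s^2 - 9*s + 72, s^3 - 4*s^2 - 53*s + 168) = s^2 - 11*s + 24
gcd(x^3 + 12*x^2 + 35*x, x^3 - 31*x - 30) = x + 5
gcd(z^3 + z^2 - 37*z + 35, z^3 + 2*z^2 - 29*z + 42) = z + 7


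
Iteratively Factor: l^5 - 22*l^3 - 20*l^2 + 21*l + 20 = (l - 1)*(l^4 + l^3 - 21*l^2 - 41*l - 20) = (l - 1)*(l + 1)*(l^3 - 21*l - 20) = (l - 5)*(l - 1)*(l + 1)*(l^2 + 5*l + 4) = (l - 5)*(l - 1)*(l + 1)^2*(l + 4)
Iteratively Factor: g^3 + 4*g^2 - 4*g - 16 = (g - 2)*(g^2 + 6*g + 8) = (g - 2)*(g + 2)*(g + 4)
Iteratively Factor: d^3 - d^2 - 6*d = (d - 3)*(d^2 + 2*d) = (d - 3)*(d + 2)*(d)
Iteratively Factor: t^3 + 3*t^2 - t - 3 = (t + 3)*(t^2 - 1) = (t + 1)*(t + 3)*(t - 1)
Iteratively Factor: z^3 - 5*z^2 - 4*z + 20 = (z - 5)*(z^2 - 4) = (z - 5)*(z + 2)*(z - 2)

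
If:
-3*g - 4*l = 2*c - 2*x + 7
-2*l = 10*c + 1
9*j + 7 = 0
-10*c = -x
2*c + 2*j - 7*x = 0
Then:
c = -7/306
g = -898/459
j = -7/9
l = -59/153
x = -35/153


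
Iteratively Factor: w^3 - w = (w + 1)*(w^2 - w) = (w - 1)*(w + 1)*(w)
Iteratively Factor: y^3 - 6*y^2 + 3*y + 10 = (y + 1)*(y^2 - 7*y + 10) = (y - 5)*(y + 1)*(y - 2)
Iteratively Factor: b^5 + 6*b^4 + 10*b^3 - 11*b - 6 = (b - 1)*(b^4 + 7*b^3 + 17*b^2 + 17*b + 6) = (b - 1)*(b + 1)*(b^3 + 6*b^2 + 11*b + 6) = (b - 1)*(b + 1)*(b + 3)*(b^2 + 3*b + 2) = (b - 1)*(b + 1)*(b + 2)*(b + 3)*(b + 1)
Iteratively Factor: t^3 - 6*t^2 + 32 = (t + 2)*(t^2 - 8*t + 16) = (t - 4)*(t + 2)*(t - 4)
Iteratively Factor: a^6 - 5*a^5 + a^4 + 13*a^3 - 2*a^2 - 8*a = (a)*(a^5 - 5*a^4 + a^3 + 13*a^2 - 2*a - 8) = a*(a - 1)*(a^4 - 4*a^3 - 3*a^2 + 10*a + 8) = a*(a - 2)*(a - 1)*(a^3 - 2*a^2 - 7*a - 4) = a*(a - 2)*(a - 1)*(a + 1)*(a^2 - 3*a - 4) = a*(a - 2)*(a - 1)*(a + 1)^2*(a - 4)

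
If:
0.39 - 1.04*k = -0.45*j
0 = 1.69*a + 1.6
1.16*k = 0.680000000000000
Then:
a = -0.95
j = 0.49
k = 0.59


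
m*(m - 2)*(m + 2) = m^3 - 4*m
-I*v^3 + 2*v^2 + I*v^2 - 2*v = v*(v + 2*I)*(-I*v + I)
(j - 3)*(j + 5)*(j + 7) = j^3 + 9*j^2 - j - 105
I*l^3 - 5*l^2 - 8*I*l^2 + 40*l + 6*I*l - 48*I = (l - 8)*(l + 6*I)*(I*l + 1)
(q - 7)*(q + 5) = q^2 - 2*q - 35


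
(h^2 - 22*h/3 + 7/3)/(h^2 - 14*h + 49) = (h - 1/3)/(h - 7)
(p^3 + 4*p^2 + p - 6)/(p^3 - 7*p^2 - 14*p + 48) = (p^2 + p - 2)/(p^2 - 10*p + 16)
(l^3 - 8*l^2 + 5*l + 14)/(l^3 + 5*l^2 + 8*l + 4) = (l^2 - 9*l + 14)/(l^2 + 4*l + 4)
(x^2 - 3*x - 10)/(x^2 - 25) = (x + 2)/(x + 5)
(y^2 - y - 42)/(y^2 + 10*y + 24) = (y - 7)/(y + 4)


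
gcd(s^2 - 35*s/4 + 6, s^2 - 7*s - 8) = s - 8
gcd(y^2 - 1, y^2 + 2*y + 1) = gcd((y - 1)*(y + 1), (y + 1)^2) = y + 1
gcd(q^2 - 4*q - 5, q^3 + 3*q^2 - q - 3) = q + 1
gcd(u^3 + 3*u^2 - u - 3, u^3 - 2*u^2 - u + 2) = u^2 - 1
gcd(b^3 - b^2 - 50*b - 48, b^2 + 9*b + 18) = b + 6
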